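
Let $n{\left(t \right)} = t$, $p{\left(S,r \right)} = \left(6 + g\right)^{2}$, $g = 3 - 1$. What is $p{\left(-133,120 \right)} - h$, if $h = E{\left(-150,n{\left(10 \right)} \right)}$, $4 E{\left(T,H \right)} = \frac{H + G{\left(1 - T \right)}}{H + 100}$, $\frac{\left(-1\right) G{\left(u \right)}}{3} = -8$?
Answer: $\frac{14063}{220} \approx 63.923$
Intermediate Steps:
$G{\left(u \right)} = 24$ ($G{\left(u \right)} = \left(-3\right) \left(-8\right) = 24$)
$g = 2$
$p{\left(S,r \right)} = 64$ ($p{\left(S,r \right)} = \left(6 + 2\right)^{2} = 8^{2} = 64$)
$E{\left(T,H \right)} = \frac{24 + H}{4 \left(100 + H\right)}$ ($E{\left(T,H \right)} = \frac{\left(H + 24\right) \frac{1}{H + 100}}{4} = \frac{\left(24 + H\right) \frac{1}{100 + H}}{4} = \frac{\frac{1}{100 + H} \left(24 + H\right)}{4} = \frac{24 + H}{4 \left(100 + H\right)}$)
$h = \frac{17}{220}$ ($h = \frac{24 + 10}{4 \left(100 + 10\right)} = \frac{1}{4} \cdot \frac{1}{110} \cdot 34 = \frac{17}{220} \approx 0.077273$)
$p{\left(-133,120 \right)} - h = 64 - \frac{17}{220} = \frac{14063}{220}$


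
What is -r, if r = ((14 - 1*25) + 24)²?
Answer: -169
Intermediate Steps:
r = 169 (r = ((14 - 25) + 24)² = (-11 + 24)² = 13² = 169)
-r = -1*169 = -169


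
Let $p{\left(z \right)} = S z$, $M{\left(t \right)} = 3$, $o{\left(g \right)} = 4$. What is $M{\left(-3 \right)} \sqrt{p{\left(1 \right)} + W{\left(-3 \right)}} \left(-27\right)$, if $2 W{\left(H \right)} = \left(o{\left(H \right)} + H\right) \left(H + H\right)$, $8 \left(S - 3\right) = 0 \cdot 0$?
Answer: $0$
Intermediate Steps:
$S = 3$ ($S = 3 + \frac{0 \cdot 0}{8} = 3 + \frac{1}{8} \cdot 0 = 3 + 0 = 3$)
$W{\left(H \right)} = H \left(4 + H\right)$ ($W{\left(H \right)} = \frac{\left(4 + H\right) \left(H + H\right)}{2} = \frac{\left(4 + H\right) 2 H}{2} = \frac{2 H \left(4 + H\right)}{2} = H \left(4 + H\right)$)
$p{\left(z \right)} = 3 z$
$M{\left(-3 \right)} \sqrt{p{\left(1 \right)} + W{\left(-3 \right)}} \left(-27\right) = 3 \sqrt{3 \cdot 1 - 3 \left(4 - 3\right)} \left(-27\right) = 3 \sqrt{3 - 3} \left(-27\right) = 3 \sqrt{0} \left(-27\right) = 3 \cdot 0 \left(-27\right) = 0 \left(-27\right) = 0$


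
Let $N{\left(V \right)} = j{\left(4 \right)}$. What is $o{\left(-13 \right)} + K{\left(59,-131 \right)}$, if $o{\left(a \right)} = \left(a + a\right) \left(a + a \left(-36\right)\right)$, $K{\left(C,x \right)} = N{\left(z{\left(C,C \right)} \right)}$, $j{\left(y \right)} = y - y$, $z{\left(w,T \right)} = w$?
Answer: $-11830$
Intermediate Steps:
$j{\left(y \right)} = 0$
$N{\left(V \right)} = 0$
$K{\left(C,x \right)} = 0$
$o{\left(a \right)} = - 70 a^{2}$ ($o{\left(a \right)} = 2 a \left(a - 36 a\right) = 2 a \left(- 35 a\right) = - 70 a^{2}$)
$o{\left(-13 \right)} + K{\left(59,-131 \right)} = - 70 \left(-13\right)^{2} + 0 = \left(-70\right) 169 + 0 = -11830 + 0 = -11830$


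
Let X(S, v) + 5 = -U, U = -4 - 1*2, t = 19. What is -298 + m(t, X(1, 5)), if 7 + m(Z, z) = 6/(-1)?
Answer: -311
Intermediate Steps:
U = -6 (U = -4 - 2 = -6)
X(S, v) = 1 (X(S, v) = -5 - 1*(-6) = -5 + 6 = 1)
m(Z, z) = -13 (m(Z, z) = -7 + 6/(-1) = -7 + 6*(-1) = -7 - 6 = -13)
-298 + m(t, X(1, 5)) = -298 - 13 = -311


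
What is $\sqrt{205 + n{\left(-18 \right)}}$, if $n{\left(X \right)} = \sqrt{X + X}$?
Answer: $\sqrt{205 + 6 i} \approx 14.319 + 0.2095 i$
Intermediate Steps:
$n{\left(X \right)} = \sqrt{2} \sqrt{X}$ ($n{\left(X \right)} = \sqrt{2 X} = \sqrt{2} \sqrt{X}$)
$\sqrt{205 + n{\left(-18 \right)}} = \sqrt{205 + \sqrt{2} \sqrt{-18}} = \sqrt{205 + \sqrt{2} \cdot 3 i \sqrt{2}} = \sqrt{205 + 6 i}$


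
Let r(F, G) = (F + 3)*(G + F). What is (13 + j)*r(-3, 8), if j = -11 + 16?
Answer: 0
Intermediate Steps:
r(F, G) = (3 + F)*(F + G)
j = 5
(13 + j)*r(-3, 8) = (13 + 5)*((-3)**2 + 3*(-3) + 3*8 - 3*8) = 18*(9 - 9 + 24 - 24) = 18*0 = 0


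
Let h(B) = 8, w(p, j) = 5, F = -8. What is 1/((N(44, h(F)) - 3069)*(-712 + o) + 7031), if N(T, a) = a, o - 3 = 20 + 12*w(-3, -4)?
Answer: 1/1932400 ≈ 5.1749e-7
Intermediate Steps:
o = 83 (o = 3 + (20 + 12*5) = 3 + (20 + 60) = 3 + 80 = 83)
1/((N(44, h(F)) - 3069)*(-712 + o) + 7031) = 1/((8 - 3069)*(-712 + 83) + 7031) = 1/(-3061*(-629) + 7031) = 1/(1925369 + 7031) = 1/1932400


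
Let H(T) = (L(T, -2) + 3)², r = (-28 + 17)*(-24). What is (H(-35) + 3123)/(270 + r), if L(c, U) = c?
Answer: 4147/534 ≈ 7.7659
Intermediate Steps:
r = 264 (r = -11*(-24) = 264)
H(T) = (3 + T)² (H(T) = (T + 3)² = (3 + T)²)
(H(-35) + 3123)/(270 + r) = ((3 - 35)² + 3123)/(270 + 264) = ((-32)² + 3123)/534 = (1024 + 3123)*(1/534) = 4147*(1/534) = 4147/534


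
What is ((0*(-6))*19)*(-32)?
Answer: 0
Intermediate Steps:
((0*(-6))*19)*(-32) = (0*19)*(-32) = 0*(-32) = 0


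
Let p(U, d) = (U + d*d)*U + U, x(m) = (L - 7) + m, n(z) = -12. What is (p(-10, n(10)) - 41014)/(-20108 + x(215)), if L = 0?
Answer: 10591/4975 ≈ 2.1288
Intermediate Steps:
x(m) = -7 + m (x(m) = (0 - 7) + m = -7 + m)
p(U, d) = U + U*(U + d**2) (p(U, d) = (U + d**2)*U + U = U*(U + d**2) + U = U + U*(U + d**2))
(p(-10, n(10)) - 41014)/(-20108 + x(215)) = (-10*(1 - 10 + (-12)**2) - 41014)/(-20108 + (-7 + 215)) = (-10*(1 - 10 + 144) - 41014)/(-20108 + 208) = (-10*135 - 41014)/(-19900) = (-1350 - 41014)*(-1/19900) = -42364*(-1/19900) = 10591/4975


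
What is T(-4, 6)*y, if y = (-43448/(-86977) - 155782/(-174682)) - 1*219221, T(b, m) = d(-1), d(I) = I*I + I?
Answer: 0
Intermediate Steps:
d(I) = I + I² (d(I) = I² + I = I + I²)
T(b, m) = 0 (T(b, m) = -(1 - 1) = -1*0 = 0)
y = -1665336428318422/7596658157 (y = (-43448*(-1/86977) - 155782*(-1/174682)) - 219221 = (43448/86977 + 77891/87341) - 219221 = 10569517275/7596658157 - 219221 = -1665336428318422/7596658157 ≈ -2.1922e+5)
T(-4, 6)*y = 0*(-1665336428318422/7596658157) = 0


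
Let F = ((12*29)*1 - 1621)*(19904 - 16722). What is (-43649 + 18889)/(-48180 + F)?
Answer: 12380/2049433 ≈ 0.0060407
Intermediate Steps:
F = -4050686 (F = (348*1 - 1621)*3182 = (348 - 1621)*3182 = -1273*3182 = -4050686)
(-43649 + 18889)/(-48180 + F) = (-43649 + 18889)/(-48180 - 4050686) = -24760/(-4098866) = -24760*(-1/4098866) = 12380/2049433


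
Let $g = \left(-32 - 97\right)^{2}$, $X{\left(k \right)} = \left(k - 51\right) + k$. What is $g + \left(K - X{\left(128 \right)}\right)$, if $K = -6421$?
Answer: $10015$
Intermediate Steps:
$X{\left(k \right)} = -51 + 2 k$ ($X{\left(k \right)} = \left(-51 + k\right) + k = -51 + 2 k$)
$g = 16641$ ($g = \left(-129\right)^{2} = 16641$)
$g + \left(K - X{\left(128 \right)}\right) = 16641 - \left(6370 + 256\right) = 16641 - 6626 = 10015$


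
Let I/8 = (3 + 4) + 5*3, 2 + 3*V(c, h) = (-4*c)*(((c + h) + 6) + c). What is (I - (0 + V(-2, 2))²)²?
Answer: 5776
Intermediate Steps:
V(c, h) = -⅔ - 4*c*(6 + h + 2*c)/3 (V(c, h) = -⅔ + ((-4*c)*(((c + h) + 6) + c))/3 = -⅔ + ((-4*c)*((6 + c + h) + c))/3 = -⅔ + ((-4*c)*(6 + h + 2*c))/3 = -⅔ + (-4*c*(6 + h + 2*c))/3 = -⅔ - 4*c*(6 + h + 2*c)/3)
I = 176 (I = 8*((3 + 4) + 5*3) = 8*(7 + 15) = 8*22 = 176)
(I - (0 + V(-2, 2))²)² = (176 - (0 + (-⅔ - 8*(-2) - 8/3*(-2)² - 4/3*(-2)*2))²)² = (176 - (0 + (-⅔ + 16 - 8/3*4 + 16/3))²)² = (176 - (0 + (-⅔ + 16 - 32/3 + 16/3))²)² = (176 - (0 + 10)²)² = (176 - 1*10²)² = (176 - 1*100)² = (176 - 100)² = 76² = 5776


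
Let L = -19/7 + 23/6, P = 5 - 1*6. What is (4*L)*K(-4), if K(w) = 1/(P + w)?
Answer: -94/105 ≈ -0.89524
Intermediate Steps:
P = -1 (P = 5 - 6 = -1)
K(w) = 1/(-1 + w)
L = 47/42 (L = -19*⅐ + 23*(⅙) = -19/7 + 23/6 = 47/42 ≈ 1.1190)
(4*L)*K(-4) = (4*(47/42))/(-1 - 4) = (94/21)/(-5) = (94/21)*(-⅕) = -94/105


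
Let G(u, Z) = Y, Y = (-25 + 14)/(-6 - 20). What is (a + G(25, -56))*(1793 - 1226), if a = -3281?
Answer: -48362265/26 ≈ -1.8601e+6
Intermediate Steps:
Y = 11/26 (Y = -11/(-26) = -11*(-1/26) = 11/26 ≈ 0.42308)
G(u, Z) = 11/26
(a + G(25, -56))*(1793 - 1226) = (-3281 + 11/26)*(1793 - 1226) = -85295/26*567 = -48362265/26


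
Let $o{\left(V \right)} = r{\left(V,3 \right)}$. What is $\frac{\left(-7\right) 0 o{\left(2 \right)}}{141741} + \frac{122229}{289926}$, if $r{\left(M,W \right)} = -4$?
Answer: $\frac{4527}{10738} \approx 0.42159$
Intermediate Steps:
$o{\left(V \right)} = -4$
$\frac{\left(-7\right) 0 o{\left(2 \right)}}{141741} + \frac{122229}{289926} = \frac{\left(-7\right) 0 \left(-4\right)}{141741} + \frac{122229}{289926} = 0 \left(-4\right) \frac{1}{141741} + 122229 \cdot \frac{1}{289926} = 0 \cdot \frac{1}{141741} + \frac{4527}{10738} = 0 + \frac{4527}{10738} = \frac{4527}{10738}$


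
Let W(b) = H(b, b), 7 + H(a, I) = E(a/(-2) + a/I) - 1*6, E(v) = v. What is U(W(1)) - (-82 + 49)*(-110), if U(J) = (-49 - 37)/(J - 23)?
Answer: -257558/71 ≈ -3627.6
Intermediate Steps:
H(a, I) = -13 - a/2 + a/I (H(a, I) = -7 + ((a/(-2) + a/I) - 1*6) = -7 + ((a*(-½) + a/I) - 6) = -7 + ((-a/2 + a/I) - 6) = -7 + (-6 - a/2 + a/I) = -13 - a/2 + a/I)
W(b) = -12 - b/2 (W(b) = -13 - b/2 + b/b = -13 - b/2 + 1 = -12 - b/2)
U(J) = -86/(-23 + J)
U(W(1)) - (-82 + 49)*(-110) = -86/(-23 + (-12 - ½*1)) - (-82 + 49)*(-110) = -86/(-23 + (-12 - ½)) - (-33)*(-110) = -86/(-23 - 25/2) - 1*3630 = -86/(-71/2) - 3630 = -86*(-2/71) - 3630 = 172/71 - 3630 = -257558/71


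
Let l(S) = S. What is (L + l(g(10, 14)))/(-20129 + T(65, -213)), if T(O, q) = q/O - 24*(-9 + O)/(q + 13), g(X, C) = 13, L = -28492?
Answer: 9255675/6540806 ≈ 1.4151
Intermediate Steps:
T(O, q) = q/O - 24*(-9 + O)/(13 + q)
(L + l(g(10, 14)))/(-20129 + T(65, -213)) = (-28492 + 13)/(-20129 + ((-213)² - 24*65² + 13*(-213) + 216*65)/(65*(13 - 213))) = -28479/(-20129 + (1/65)*(45369 - 24*4225 - 2769 + 14040)/(-200)) = -28479/(-20129 + (1/65)*(-1/200)*(45369 - 101400 - 2769 + 14040)) = -28479/(-20129 + (1/65)*(-1/200)*(-44760)) = -28479/(-20129 + 1119/325) = -28479/(-6540806/325) = -28479*(-325/6540806) = 9255675/6540806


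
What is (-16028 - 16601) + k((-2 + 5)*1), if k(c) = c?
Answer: -32626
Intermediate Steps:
(-16028 - 16601) + k((-2 + 5)*1) = (-16028 - 16601) + (-2 + 5)*1 = -32629 + 3*1 = -32629 + 3 = -32626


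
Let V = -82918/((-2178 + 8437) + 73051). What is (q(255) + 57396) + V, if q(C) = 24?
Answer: 206995331/3605 ≈ 57419.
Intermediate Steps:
V = -3769/3605 (V = -82918/(6259 + 73051) = -82918/79310 = -82918*1/79310 = -3769/3605 ≈ -1.0455)
(q(255) + 57396) + V = (24 + 57396) - 3769/3605 = 57420 - 3769/3605 = 206995331/3605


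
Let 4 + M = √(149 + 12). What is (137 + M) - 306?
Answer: -173 + √161 ≈ -160.31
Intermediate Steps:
M = -4 + √161 (M = -4 + √(149 + 12) = -4 + √161 ≈ 8.6886)
(137 + M) - 306 = (137 + (-4 + √161)) - 306 = (133 + √161) - 306 = -173 + √161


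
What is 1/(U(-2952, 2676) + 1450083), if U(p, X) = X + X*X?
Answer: 1/8613735 ≈ 1.1609e-7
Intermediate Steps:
U(p, X) = X + X²
1/(U(-2952, 2676) + 1450083) = 1/(2676*(1 + 2676) + 1450083) = 1/(2676*2677 + 1450083) = 1/(7163652 + 1450083) = 1/8613735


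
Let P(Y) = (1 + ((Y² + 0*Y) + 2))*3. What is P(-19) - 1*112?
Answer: 980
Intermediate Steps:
P(Y) = 9 + 3*Y² (P(Y) = (1 + ((Y² + 0) + 2))*3 = (1 + (Y² + 2))*3 = (1 + (2 + Y²))*3 = (3 + Y²)*3 = 9 + 3*Y²)
P(-19) - 1*112 = (9 + 3*(-19)²) - 1*112 = (9 + 3*361) - 112 = (9 + 1083) - 112 = 1092 - 112 = 980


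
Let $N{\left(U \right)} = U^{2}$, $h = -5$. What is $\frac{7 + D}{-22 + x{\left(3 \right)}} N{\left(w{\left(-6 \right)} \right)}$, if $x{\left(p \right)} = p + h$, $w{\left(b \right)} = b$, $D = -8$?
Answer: $\frac{3}{2} \approx 1.5$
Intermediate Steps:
$x{\left(p \right)} = -5 + p$ ($x{\left(p \right)} = p - 5 = -5 + p$)
$\frac{7 + D}{-22 + x{\left(3 \right)}} N{\left(w{\left(-6 \right)} \right)} = \frac{7 - 8}{-22 + \left(-5 + 3\right)} \left(-6\right)^{2} = - \frac{1}{-22 - 2} \cdot 36 = - \frac{1}{-24} \cdot 36 = \left(-1\right) \left(- \frac{1}{24}\right) 36 = \frac{1}{24} \cdot 36 = \frac{3}{2}$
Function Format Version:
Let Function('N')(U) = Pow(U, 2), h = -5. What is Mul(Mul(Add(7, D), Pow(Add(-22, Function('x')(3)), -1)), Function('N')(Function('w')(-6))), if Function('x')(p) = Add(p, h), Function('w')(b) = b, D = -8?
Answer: Rational(3, 2) ≈ 1.5000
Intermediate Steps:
Function('x')(p) = Add(-5, p) (Function('x')(p) = Add(p, -5) = Add(-5, p))
Mul(Mul(Add(7, D), Pow(Add(-22, Function('x')(3)), -1)), Function('N')(Function('w')(-6))) = Mul(Mul(Add(7, -8), Pow(Add(-22, Add(-5, 3)), -1)), Pow(-6, 2)) = Mul(Mul(-1, Pow(Add(-22, -2), -1)), 36) = Mul(Mul(-1, Pow(-24, -1)), 36) = Mul(Mul(-1, Rational(-1, 24)), 36) = Mul(Rational(1, 24), 36) = Rational(3, 2)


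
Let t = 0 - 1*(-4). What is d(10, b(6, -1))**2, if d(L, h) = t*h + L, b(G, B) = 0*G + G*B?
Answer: 196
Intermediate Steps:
b(G, B) = B*G (b(G, B) = 0 + B*G = B*G)
t = 4 (t = 0 + 4 = 4)
d(L, h) = L + 4*h (d(L, h) = 4*h + L = L + 4*h)
d(10, b(6, -1))**2 = (10 + 4*(-1*6))**2 = (10 + 4*(-6))**2 = (10 - 24)**2 = (-14)**2 = 196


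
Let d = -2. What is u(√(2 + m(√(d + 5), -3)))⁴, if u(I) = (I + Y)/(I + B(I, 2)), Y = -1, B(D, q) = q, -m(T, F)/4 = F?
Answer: (1 - √14)⁴/(2 + √14)⁴ ≈ 0.051988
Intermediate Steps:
m(T, F) = -4*F
u(I) = (-1 + I)/(2 + I) (u(I) = (I - 1)/(I + 2) = (-1 + I)/(2 + I))
u(√(2 + m(√(d + 5), -3)))⁴ = ((-1 + √(2 - 4*(-3)))/(2 + √(2 - 4*(-3))))⁴ = ((-1 + √(2 + 12))/(2 + √(2 + 12)))⁴ = ((-1 + √14)/(2 + √14))⁴ = (-1 + √14)⁴/(2 + √14)⁴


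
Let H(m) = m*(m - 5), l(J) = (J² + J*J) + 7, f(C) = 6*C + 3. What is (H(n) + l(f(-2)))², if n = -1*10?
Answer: 101761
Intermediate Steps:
f(C) = 3 + 6*C
n = -10
l(J) = 7 + 2*J² (l(J) = (J² + J²) + 7 = 2*J² + 7 = 7 + 2*J²)
H(m) = m*(-5 + m)
(H(n) + l(f(-2)))² = (-10*(-5 - 10) + (7 + 2*(3 + 6*(-2))²))² = (-10*(-15) + (7 + 2*(3 - 12)²))² = (150 + (7 + 2*(-9)²))² = (150 + (7 + 2*81))² = (150 + (7 + 162))² = (150 + 169)² = 319² = 101761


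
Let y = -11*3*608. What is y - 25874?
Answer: -45938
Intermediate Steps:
y = -20064 (y = -33*608 = -20064)
y - 25874 = -20064 - 25874 = -45938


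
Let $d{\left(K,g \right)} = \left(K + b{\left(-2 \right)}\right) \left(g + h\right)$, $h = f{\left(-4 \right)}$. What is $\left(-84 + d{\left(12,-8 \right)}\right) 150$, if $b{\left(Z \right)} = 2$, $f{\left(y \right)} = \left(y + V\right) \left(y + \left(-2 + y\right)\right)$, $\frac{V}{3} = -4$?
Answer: $306600$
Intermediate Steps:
$V = -12$ ($V = 3 \left(-4\right) = -12$)
$f{\left(y \right)} = \left(-12 + y\right) \left(-2 + 2 y\right)$ ($f{\left(y \right)} = \left(y - 12\right) \left(y + \left(-2 + y\right)\right) = \left(-12 + y\right) \left(-2 + 2 y\right)$)
$h = 160$ ($h = 24 - -104 + 2 \left(-4\right)^{2} = 24 + 104 + 2 \cdot 16 = 24 + 104 + 32 = 160$)
$d{\left(K,g \right)} = \left(2 + K\right) \left(160 + g\right)$ ($d{\left(K,g \right)} = \left(K + 2\right) \left(g + 160\right) = \left(2 + K\right) \left(160 + g\right)$)
$\left(-84 + d{\left(12,-8 \right)}\right) 150 = \left(-84 + \left(320 + 2 \left(-8\right) + 160 \cdot 12 + 12 \left(-8\right)\right)\right) 150 = \left(-84 + \left(320 - 16 + 1920 - 96\right)\right) 150 = \left(-84 + 2128\right) 150 = 2044 \cdot 150 = 306600$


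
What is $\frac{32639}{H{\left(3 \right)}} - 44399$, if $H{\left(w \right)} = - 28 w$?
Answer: $- \frac{3762155}{84} \approx -44788.0$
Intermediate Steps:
$\frac{32639}{H{\left(3 \right)}} - 44399 = \frac{32639}{\left(-28\right) 3} - 44399 = \frac{32639}{-84} - 44399 = 32639 \left(- \frac{1}{84}\right) - 44399 = - \frac{32639}{84} - 44399 = - \frac{3762155}{84}$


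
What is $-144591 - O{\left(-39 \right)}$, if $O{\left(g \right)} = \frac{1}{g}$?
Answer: $- \frac{5639048}{39} \approx -1.4459 \cdot 10^{5}$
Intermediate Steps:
$-144591 - O{\left(-39 \right)} = -144591 - \frac{1}{-39} = -144591 - - \frac{1}{39} = -144591 + \frac{1}{39} = - \frac{5639048}{39}$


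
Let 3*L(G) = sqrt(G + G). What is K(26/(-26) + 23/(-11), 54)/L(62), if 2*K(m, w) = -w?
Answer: -81*sqrt(31)/62 ≈ -7.2740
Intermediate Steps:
K(m, w) = -w/2 (K(m, w) = (-w)/2 = -w/2)
L(G) = sqrt(2)*sqrt(G)/3 (L(G) = sqrt(G + G)/3 = sqrt(2*G)/3 = (sqrt(2)*sqrt(G))/3 = sqrt(2)*sqrt(G)/3)
K(26/(-26) + 23/(-11), 54)/L(62) = (-1/2*54)/((sqrt(2)*sqrt(62)/3)) = -27*3*sqrt(31)/62 = -81*sqrt(31)/62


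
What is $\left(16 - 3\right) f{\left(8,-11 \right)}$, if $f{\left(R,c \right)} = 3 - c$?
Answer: $182$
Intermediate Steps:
$\left(16 - 3\right) f{\left(8,-11 \right)} = \left(16 - 3\right) \left(3 - -11\right) = 13 \left(3 + 11\right) = 13 \cdot 14 = 182$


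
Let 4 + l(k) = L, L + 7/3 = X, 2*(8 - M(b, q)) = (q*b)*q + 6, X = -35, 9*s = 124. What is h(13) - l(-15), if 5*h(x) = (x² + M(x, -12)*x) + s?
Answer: -105422/45 ≈ -2342.7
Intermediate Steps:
s = 124/9 (s = (⅑)*124 = 124/9 ≈ 13.778)
M(b, q) = 5 - b*q²/2 (M(b, q) = 8 - ((q*b)*q + 6)/2 = 8 - ((b*q)*q + 6)/2 = 8 - (b*q² + 6)/2 = 8 - (6 + b*q²)/2 = 8 + (-3 - b*q²/2) = 5 - b*q²/2)
L = -112/3 (L = -7/3 - 35 = -112/3 ≈ -37.333)
l(k) = -124/3 (l(k) = -4 - 112/3 = -124/3)
h(x) = 124/45 + x²/5 + x*(5 - 72*x)/5 (h(x) = ((x² + (5 - ½*x*(-12)²)*x) + 124/9)/5 = ((x² + (5 - ½*x*144)*x) + 124/9)/5 = ((x² + (5 - 72*x)*x) + 124/9)/5 = ((x² + x*(5 - 72*x)) + 124/9)/5 = (124/9 + x² + x*(5 - 72*x))/5 = 124/45 + x²/5 + x*(5 - 72*x)/5)
h(13) - l(-15) = (124/45 + 13 - 71/5*13²) - 1*(-124/3) = (124/45 + 13 - 71/5*169) + 124/3 = (124/45 + 13 - 11999/5) + 124/3 = -107282/45 + 124/3 = -105422/45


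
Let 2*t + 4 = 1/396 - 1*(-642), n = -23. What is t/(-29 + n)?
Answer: -252649/41184 ≈ -6.1346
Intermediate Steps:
t = 252649/792 (t = -2 + (1/396 - 1*(-642))/2 = -2 + (1/396 + 642)/2 = -2 + (½)*(254233/396) = -2 + 254233/792 = 252649/792 ≈ 319.00)
t/(-29 + n) = 252649/(792*(-29 - 23)) = (252649/792)/(-52) = (252649/792)*(-1/52) = -252649/41184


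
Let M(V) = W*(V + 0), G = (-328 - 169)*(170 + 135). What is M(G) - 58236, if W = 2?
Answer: -361406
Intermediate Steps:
G = -151585 (G = -497*305 = -151585)
M(V) = 2*V (M(V) = 2*(V + 0) = 2*V)
M(G) - 58236 = 2*(-151585) - 58236 = -303170 - 58236 = -361406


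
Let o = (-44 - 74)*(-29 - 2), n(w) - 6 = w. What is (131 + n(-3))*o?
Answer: 490172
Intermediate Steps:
n(w) = 6 + w
o = 3658 (o = -118*(-31) = 3658)
(131 + n(-3))*o = (131 + (6 - 3))*3658 = (131 + 3)*3658 = 134*3658 = 490172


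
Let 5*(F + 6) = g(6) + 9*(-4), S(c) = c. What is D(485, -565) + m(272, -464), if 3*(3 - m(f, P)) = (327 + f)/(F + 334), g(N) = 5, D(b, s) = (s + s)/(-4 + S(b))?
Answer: 70256/2321787 ≈ 0.030259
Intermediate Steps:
D(b, s) = 2*s/(-4 + b) (D(b, s) = (s + s)/(-4 + b) = (2*s)/(-4 + b) = 2*s/(-4 + b))
F = -61/5 (F = -6 + (5 + 9*(-4))/5 = -6 + (5 - 36)/5 = -6 + (1/5)*(-31) = -6 - 31/5 = -61/5 ≈ -12.200)
m(f, P) = 4282/1609 - 5*f/4827 (m(f, P) = 3 - (327 + f)/(3*(-61/5 + 334)) = 3 - (327 + f)/(3*1609/5) = 3 - (327 + f)*5/(3*1609) = 3 - (1635/1609 + 5*f/1609)/3 = 3 + (-545/1609 - 5*f/4827) = 4282/1609 - 5*f/4827)
D(485, -565) + m(272, -464) = 2*(-565)/(-4 + 485) + (4282/1609 - 5/4827*272) = 2*(-565)/481 + (4282/1609 - 1360/4827) = 2*(-565)*(1/481) + 11486/4827 = -1130/481 + 11486/4827 = 70256/2321787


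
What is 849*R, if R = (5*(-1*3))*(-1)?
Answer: 12735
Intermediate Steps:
R = 15 (R = (5*(-3))*(-1) = -15*(-1) = 15)
849*R = 849*15 = 12735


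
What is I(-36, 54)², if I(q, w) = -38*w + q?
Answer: 4359744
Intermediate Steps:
I(q, w) = q - 38*w
I(-36, 54)² = (-36 - 38*54)² = (-36 - 2052)² = (-2088)² = 4359744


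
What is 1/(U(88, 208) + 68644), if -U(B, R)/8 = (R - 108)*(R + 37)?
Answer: -1/127356 ≈ -7.8520e-6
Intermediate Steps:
U(B, R) = -8*(-108 + R)*(37 + R) (U(B, R) = -8*(R - 108)*(R + 37) = -8*(-108 + R)*(37 + R))
1/(U(88, 208) + 68644) = 1/((31968 - 8*208² + 568*208) + 68644) = 1/((31968 - 8*43264 + 118144) + 68644) = 1/((31968 - 346112 + 118144) + 68644) = 1/(-196000 + 68644) = 1/(-127356) = -1/127356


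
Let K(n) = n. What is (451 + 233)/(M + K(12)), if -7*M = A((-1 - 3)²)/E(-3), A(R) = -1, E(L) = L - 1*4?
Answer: 33516/587 ≈ 57.097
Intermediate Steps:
E(L) = -4 + L (E(L) = L - 4 = -4 + L)
M = -1/49 (M = -(-1)/(7*(-4 - 3)) = -(-1)/(7*(-7)) = -(-1)*(-1)/(7*7) = -⅐*⅐ = -1/49 ≈ -0.020408)
(451 + 233)/(M + K(12)) = (451 + 233)/(-1/49 + 12) = 684/(587/49) = 684*(49/587) = 33516/587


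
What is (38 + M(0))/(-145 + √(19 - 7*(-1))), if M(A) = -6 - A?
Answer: -4640/20999 - 32*√26/20999 ≈ -0.22873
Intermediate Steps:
(38 + M(0))/(-145 + √(19 - 7*(-1))) = (38 + (-6 - 1*0))/(-145 + √(19 - 7*(-1))) = (38 + (-6 + 0))/(-145 + √(19 + 7)) = (38 - 6)/(-145 + √26) = 32/(-145 + √26)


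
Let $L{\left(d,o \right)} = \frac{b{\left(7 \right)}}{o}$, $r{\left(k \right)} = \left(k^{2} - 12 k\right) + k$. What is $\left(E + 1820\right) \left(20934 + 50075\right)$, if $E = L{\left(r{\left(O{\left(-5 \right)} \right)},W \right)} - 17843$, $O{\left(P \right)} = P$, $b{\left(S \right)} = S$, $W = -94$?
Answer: $- \frac{106951554521}{94} \approx -1.1378 \cdot 10^{9}$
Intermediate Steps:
$r{\left(k \right)} = k^{2} - 11 k$
$L{\left(d,o \right)} = \frac{7}{o}$
$E = - \frac{1677249}{94}$ ($E = \frac{7}{-94} - 17843 = 7 \left(- \frac{1}{94}\right) - 17843 = - \frac{7}{94} - 17843 = - \frac{1677249}{94} \approx -17843.0$)
$\left(E + 1820\right) \left(20934 + 50075\right) = \left(- \frac{1677249}{94} + 1820\right) \left(20934 + 50075\right) = \left(- \frac{1506169}{94}\right) 71009 = - \frac{106951554521}{94}$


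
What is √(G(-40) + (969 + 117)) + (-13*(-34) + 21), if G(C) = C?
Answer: 463 + √1046 ≈ 495.34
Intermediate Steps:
√(G(-40) + (969 + 117)) + (-13*(-34) + 21) = √(-40 + (969 + 117)) + (-13*(-34) + 21) = √(-40 + 1086) + (442 + 21) = √1046 + 463 = 463 + √1046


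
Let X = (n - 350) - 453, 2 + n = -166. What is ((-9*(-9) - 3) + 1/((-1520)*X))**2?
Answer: 13253019855741121/2178339846400 ≈ 6084.0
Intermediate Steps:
n = -168 (n = -2 - 166 = -168)
X = -971 (X = (-168 - 350) - 453 = -518 - 453 = -971)
((-9*(-9) - 3) + 1/((-1520)*X))**2 = ((-9*(-9) - 3) + 1/(-1520*(-971)))**2 = ((81 - 3) - 1/1520*(-1/971))**2 = (78 + 1/1475920)**2 = (115121761/1475920)**2 = 13253019855741121/2178339846400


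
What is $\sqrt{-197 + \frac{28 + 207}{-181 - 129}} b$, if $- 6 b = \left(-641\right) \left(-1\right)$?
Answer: $- \frac{641 i \sqrt{760182}}{372} \approx - 1502.4 i$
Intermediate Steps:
$b = - \frac{641}{6}$ ($b = - \frac{\left(-641\right) \left(-1\right)}{6} = \left(- \frac{1}{6}\right) 641 = - \frac{641}{6} \approx -106.83$)
$\sqrt{-197 + \frac{28 + 207}{-181 - 129}} b = \sqrt{-197 + \frac{28 + 207}{-181 - 129}} \left(- \frac{641}{6}\right) = \sqrt{-197 + \frac{235}{-310}} \left(- \frac{641}{6}\right) = \sqrt{-197 + 235 \left(- \frac{1}{310}\right)} \left(- \frac{641}{6}\right) = \sqrt{-197 - \frac{47}{62}} \left(- \frac{641}{6}\right) = \sqrt{- \frac{12261}{62}} \left(- \frac{641}{6}\right) = \frac{i \sqrt{760182}}{62} \left(- \frac{641}{6}\right) = - \frac{641 i \sqrt{760182}}{372}$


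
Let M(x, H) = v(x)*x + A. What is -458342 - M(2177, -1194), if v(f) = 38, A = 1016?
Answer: -542084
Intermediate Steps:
M(x, H) = 1016 + 38*x (M(x, H) = 38*x + 1016 = 1016 + 38*x)
-458342 - M(2177, -1194) = -458342 - (1016 + 38*2177) = -458342 - (1016 + 82726) = -458342 - 1*83742 = -458342 - 83742 = -542084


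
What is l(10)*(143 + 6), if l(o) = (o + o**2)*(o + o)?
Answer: 327800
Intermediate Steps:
l(o) = 2*o*(o + o**2) (l(o) = (o + o**2)*(2*o) = 2*o*(o + o**2))
l(10)*(143 + 6) = (2*10**2*(1 + 10))*(143 + 6) = (2*100*11)*149 = 2200*149 = 327800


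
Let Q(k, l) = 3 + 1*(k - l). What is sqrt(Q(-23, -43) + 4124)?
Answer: sqrt(4147) ≈ 64.397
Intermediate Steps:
Q(k, l) = 3 + k - l (Q(k, l) = 3 + (k - l) = 3 + k - l)
sqrt(Q(-23, -43) + 4124) = sqrt((3 - 23 - 1*(-43)) + 4124) = sqrt((3 - 23 + 43) + 4124) = sqrt(23 + 4124) = sqrt(4147)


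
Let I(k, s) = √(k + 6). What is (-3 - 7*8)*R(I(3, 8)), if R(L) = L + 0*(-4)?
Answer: -177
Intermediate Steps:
I(k, s) = √(6 + k)
R(L) = L (R(L) = L + 0 = L)
(-3 - 7*8)*R(I(3, 8)) = (-3 - 7*8)*√(6 + 3) = (-3 - 56)*√9 = -59*3 = -177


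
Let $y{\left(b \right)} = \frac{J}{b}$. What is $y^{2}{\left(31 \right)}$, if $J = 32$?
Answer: $\frac{1024}{961} \approx 1.0656$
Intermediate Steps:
$y{\left(b \right)} = \frac{32}{b}$
$y^{2}{\left(31 \right)} = \left(\frac{32}{31}\right)^{2} = \frac{1024}{961}$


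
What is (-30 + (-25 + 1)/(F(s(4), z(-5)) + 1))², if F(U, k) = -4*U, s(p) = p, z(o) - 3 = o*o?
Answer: 20164/25 ≈ 806.56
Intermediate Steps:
z(o) = 3 + o² (z(o) = 3 + o*o = 3 + o²)
(-30 + (-25 + 1)/(F(s(4), z(-5)) + 1))² = (-30 + (-25 + 1)/(-4*4 + 1))² = (-30 - 24/(-16 + 1))² = (-30 - 24/(-15))² = (-30 - 24*(-1/15))² = (-30 + 8/5)² = (-142/5)² = 20164/25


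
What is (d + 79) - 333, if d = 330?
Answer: 76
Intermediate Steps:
(d + 79) - 333 = (330 + 79) - 333 = 409 - 333 = 76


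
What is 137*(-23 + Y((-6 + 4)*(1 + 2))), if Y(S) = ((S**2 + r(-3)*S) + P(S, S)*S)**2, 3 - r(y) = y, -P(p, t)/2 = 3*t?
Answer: 6388721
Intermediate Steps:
P(p, t) = -6*t
r(y) = 3 - y
Y(S) = (-5*S**2 + 6*S)**2 (Y(S) = ((S**2 + (3 - 1*(-3))*S) + (-6*S)*S)**2 = ((S**2 + (3 + 3)*S) - 6*S**2)**2 = ((S**2 + 6*S) - 6*S**2)**2 = (-5*S**2 + 6*S)**2)
137*(-23 + Y((-6 + 4)*(1 + 2))) = 137*(-23 + ((-6 + 4)*(1 + 2))**2*(-6 + 5*((-6 + 4)*(1 + 2)))**2) = 137*(-23 + (-2*3)**2*(-6 + 5*(-2*3))**2) = 137*(-23 + (-6)**2*(-6 + 5*(-6))**2) = 137*(-23 + 36*(-6 - 30)**2) = 137*(-23 + 36*(-36)**2) = 137*(-23 + 36*1296) = 137*(-23 + 46656) = 137*46633 = 6388721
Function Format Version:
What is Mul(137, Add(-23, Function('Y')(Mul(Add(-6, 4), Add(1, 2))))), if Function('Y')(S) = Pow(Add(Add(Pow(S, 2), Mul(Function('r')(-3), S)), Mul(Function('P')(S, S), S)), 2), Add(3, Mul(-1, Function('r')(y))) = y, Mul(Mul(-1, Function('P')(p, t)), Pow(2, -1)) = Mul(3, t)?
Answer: 6388721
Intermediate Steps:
Function('P')(p, t) = Mul(-6, t) (Function('P')(p, t) = Mul(-2, Mul(3, t)) = Mul(-6, t))
Function('r')(y) = Add(3, Mul(-1, y))
Function('Y')(S) = Pow(Add(Mul(-5, Pow(S, 2)), Mul(6, S)), 2) (Function('Y')(S) = Pow(Add(Add(Pow(S, 2), Mul(Add(3, Mul(-1, -3)), S)), Mul(Mul(-6, S), S)), 2) = Pow(Add(Add(Pow(S, 2), Mul(Add(3, 3), S)), Mul(-6, Pow(S, 2))), 2) = Pow(Add(Add(Pow(S, 2), Mul(6, S)), Mul(-6, Pow(S, 2))), 2) = Pow(Add(Mul(-5, Pow(S, 2)), Mul(6, S)), 2))
Mul(137, Add(-23, Function('Y')(Mul(Add(-6, 4), Add(1, 2))))) = Mul(137, Add(-23, Mul(Pow(Mul(Add(-6, 4), Add(1, 2)), 2), Pow(Add(-6, Mul(5, Mul(Add(-6, 4), Add(1, 2)))), 2)))) = Mul(137, Add(-23, Mul(Pow(Mul(-2, 3), 2), Pow(Add(-6, Mul(5, Mul(-2, 3))), 2)))) = Mul(137, Add(-23, Mul(Pow(-6, 2), Pow(Add(-6, Mul(5, -6)), 2)))) = Mul(137, Add(-23, Mul(36, Pow(Add(-6, -30), 2)))) = Mul(137, Add(-23, Mul(36, Pow(-36, 2)))) = Mul(137, Add(-23, Mul(36, 1296))) = Mul(137, Add(-23, 46656)) = Mul(137, 46633) = 6388721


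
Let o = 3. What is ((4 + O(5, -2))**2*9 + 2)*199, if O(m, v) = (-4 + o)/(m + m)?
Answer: 2763911/100 ≈ 27639.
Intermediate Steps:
O(m, v) = -1/(2*m) (O(m, v) = (-4 + 3)/(m + m) = -1/(2*m))
((4 + O(5, -2))**2*9 + 2)*199 = ((4 - 1/2/5)**2*9 + 2)*199 = ((4 - 1/2*1/5)**2*9 + 2)*199 = ((4 - 1/10)**2*9 + 2)*199 = ((39/10)**2*9 + 2)*199 = ((1521/100)*9 + 2)*199 = (13689/100 + 2)*199 = (13889/100)*199 = 2763911/100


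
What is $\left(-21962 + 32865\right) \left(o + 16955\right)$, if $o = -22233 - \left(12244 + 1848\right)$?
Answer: $-211191110$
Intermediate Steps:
$o = -36325$ ($o = -22233 - 14092 = -36325$)
$\left(-21962 + 32865\right) \left(o + 16955\right) = \left(-21962 + 32865\right) \left(-36325 + 16955\right) = 10903 \left(-19370\right) = -211191110$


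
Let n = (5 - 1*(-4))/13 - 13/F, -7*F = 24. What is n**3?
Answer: 2738124199/30371328 ≈ 90.155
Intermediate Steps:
F = -24/7 (F = -1/7*24 = -24/7 ≈ -3.4286)
n = 1399/312 (n = (5 - 1*(-4))/13 - 13/(-24/7) = (5 + 4)*(1/13) - 13*(-7/24) = 9*(1/13) + 91/24 = 9/13 + 91/24 = 1399/312 ≈ 4.4840)
n**3 = (1399/312)**3 = 2738124199/30371328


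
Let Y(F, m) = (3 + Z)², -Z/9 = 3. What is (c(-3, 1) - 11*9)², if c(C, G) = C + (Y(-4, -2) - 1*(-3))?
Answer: 227529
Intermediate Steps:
Z = -27 (Z = -9*3 = -27)
Y(F, m) = 576 (Y(F, m) = (3 - 27)² = (-24)² = 576)
c(C, G) = 579 + C (c(C, G) = C + (576 - 1*(-3)) = C + (576 + 3) = C + 579 = 579 + C)
(c(-3, 1) - 11*9)² = ((579 - 3) - 11*9)² = (576 - 99)² = 477² = 227529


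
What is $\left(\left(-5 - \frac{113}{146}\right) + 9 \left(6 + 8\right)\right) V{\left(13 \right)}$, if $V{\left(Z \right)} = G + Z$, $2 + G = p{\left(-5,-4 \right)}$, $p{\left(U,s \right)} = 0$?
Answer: $\frac{193083}{146} \approx 1322.5$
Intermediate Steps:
$G = -2$ ($G = -2 + 0 = -2$)
$V{\left(Z \right)} = -2 + Z$
$\left(\left(-5 - \frac{113}{146}\right) + 9 \left(6 + 8\right)\right) V{\left(13 \right)} = \left(\left(-5 - \frac{113}{146}\right) + 9 \left(6 + 8\right)\right) \left(-2 + 13\right) = \left(\left(-5 - \frac{113}{146}\right) + 9 \cdot 14\right) 11 = \left(\left(-5 - \frac{113}{146}\right) + 126\right) 11 = \left(- \frac{843}{146} + 126\right) 11 = \frac{17553}{146} \cdot 11 = \frac{193083}{146}$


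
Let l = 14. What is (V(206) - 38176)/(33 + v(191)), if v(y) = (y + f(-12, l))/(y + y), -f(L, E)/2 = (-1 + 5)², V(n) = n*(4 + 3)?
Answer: -14032388/12765 ≈ -1099.3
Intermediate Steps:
V(n) = 7*n (V(n) = n*7 = 7*n)
f(L, E) = -32 (f(L, E) = -2*(-1 + 5)² = -2*4² = -2*16 = -32)
v(y) = (-32 + y)/(2*y) (v(y) = (y - 32)/(y + y) = (-32 + y)/((2*y)) = (-32 + y)*(1/(2*y)) = (-32 + y)/(2*y))
(V(206) - 38176)/(33 + v(191)) = (7*206 - 38176)/(33 + (½)*(-32 + 191)/191) = (1442 - 38176)/(33 + (½)*(1/191)*159) = -36734/(33 + 159/382) = -36734/12765/382 = -36734*382/12765 = -14032388/12765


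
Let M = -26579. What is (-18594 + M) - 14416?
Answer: -59589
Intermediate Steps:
(-18594 + M) - 14416 = (-18594 - 26579) - 14416 = -45173 - 14416 = -59589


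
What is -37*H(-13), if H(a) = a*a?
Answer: -6253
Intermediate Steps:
H(a) = a²
-37*H(-13) = -37*(-13)² = -37*169 = -6253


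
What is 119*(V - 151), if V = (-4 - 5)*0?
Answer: -17969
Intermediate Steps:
V = 0 (V = -9*0 = 0)
119*(V - 151) = 119*(0 - 151) = 119*(-151) = -17969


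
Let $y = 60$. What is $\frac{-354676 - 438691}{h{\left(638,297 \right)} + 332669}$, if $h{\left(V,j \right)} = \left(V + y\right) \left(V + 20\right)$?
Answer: $- \frac{793367}{791953} \approx -1.0018$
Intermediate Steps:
$h{\left(V,j \right)} = \left(20 + V\right) \left(60 + V\right)$ ($h{\left(V,j \right)} = \left(V + 60\right) \left(V + 20\right) = \left(60 + V\right) \left(20 + V\right) = \left(20 + V\right) \left(60 + V\right)$)
$\frac{-354676 - 438691}{h{\left(638,297 \right)} + 332669} = \frac{-354676 - 438691}{\left(1200 + 638^{2} + 80 \cdot 638\right) + 332669} = - \frac{793367}{\left(1200 + 407044 + 51040\right) + 332669} = - \frac{793367}{459284 + 332669} = - \frac{793367}{791953}$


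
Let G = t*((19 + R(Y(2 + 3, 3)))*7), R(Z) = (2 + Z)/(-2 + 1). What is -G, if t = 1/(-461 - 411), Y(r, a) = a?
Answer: 49/436 ≈ 0.11239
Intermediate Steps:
R(Z) = -2 - Z (R(Z) = (2 + Z)/(-1) = (2 + Z)*(-1) = -2 - Z)
t = -1/872 (t = 1/(-872) = -1/872 ≈ -0.0011468)
G = -49/436 (G = -(19 + (-2 - 1*3))*7/872 = -(19 + (-2 - 3))*7/872 = -(19 - 5)*7/872 = -7*7/436 = -1/872*98 = -49/436 ≈ -0.11239)
-G = -1*(-49/436) = 49/436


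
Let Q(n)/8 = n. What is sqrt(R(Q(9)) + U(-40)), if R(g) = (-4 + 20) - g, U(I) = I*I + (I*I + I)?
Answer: 4*sqrt(194) ≈ 55.714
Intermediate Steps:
U(I) = I + 2*I**2 (U(I) = I**2 + (I**2 + I) = I**2 + (I + I**2) = I + 2*I**2)
Q(n) = 8*n
R(g) = 16 - g
sqrt(R(Q(9)) + U(-40)) = sqrt((16 - 8*9) - 40*(1 + 2*(-40))) = sqrt((16 - 1*72) - 40*(1 - 80)) = sqrt((16 - 72) - 40*(-79)) = sqrt(-56 + 3160) = sqrt(3104) = 4*sqrt(194)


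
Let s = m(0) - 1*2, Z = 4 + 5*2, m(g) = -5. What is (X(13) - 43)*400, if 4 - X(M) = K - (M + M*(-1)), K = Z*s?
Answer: 23600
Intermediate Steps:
Z = 14 (Z = 4 + 10 = 14)
s = -7 (s = -5 - 1*2 = -5 - 2 = -7)
K = -98 (K = 14*(-7) = -98)
X(M) = 102 (X(M) = 4 - (-98 - (M + M*(-1))) = 4 - (-98 - (M - M)) = 4 - (-98 - 1*0) = 4 - (-98 + 0) = 4 - 1*(-98) = 4 + 98 = 102)
(X(13) - 43)*400 = (102 - 43)*400 = 59*400 = 23600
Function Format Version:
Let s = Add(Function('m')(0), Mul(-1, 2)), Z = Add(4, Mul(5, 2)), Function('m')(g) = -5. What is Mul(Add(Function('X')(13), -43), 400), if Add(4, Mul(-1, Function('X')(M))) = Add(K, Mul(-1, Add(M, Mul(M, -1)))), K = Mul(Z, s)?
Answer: 23600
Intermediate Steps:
Z = 14 (Z = Add(4, 10) = 14)
s = -7 (s = Add(-5, Mul(-1, 2)) = Add(-5, -2) = -7)
K = -98 (K = Mul(14, -7) = -98)
Function('X')(M) = 102 (Function('X')(M) = Add(4, Mul(-1, Add(-98, Mul(-1, Add(M, Mul(M, -1)))))) = Add(4, Mul(-1, Add(-98, Mul(-1, Add(M, Mul(-1, M)))))) = Add(4, Mul(-1, Add(-98, Mul(-1, 0)))) = Add(4, Mul(-1, Add(-98, 0))) = Add(4, Mul(-1, -98)) = Add(4, 98) = 102)
Mul(Add(Function('X')(13), -43), 400) = Mul(Add(102, -43), 400) = Mul(59, 400) = 23600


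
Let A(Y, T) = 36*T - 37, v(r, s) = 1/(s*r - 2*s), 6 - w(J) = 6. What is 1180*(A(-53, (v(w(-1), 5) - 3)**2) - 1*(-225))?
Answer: 3150364/5 ≈ 6.3007e+5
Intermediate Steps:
w(J) = 0 (w(J) = 6 - 1*6 = 6 - 6 = 0)
v(r, s) = 1/(-2*s + r*s) (v(r, s) = 1/(r*s - 2*s) = 1/(-2*s + r*s))
A(Y, T) = -37 + 36*T
1180*(A(-53, (v(w(-1), 5) - 3)**2) - 1*(-225)) = 1180*((-37 + 36*(1/(5*(-2 + 0)) - 3)**2) - 1*(-225)) = 1180*((-37 + 36*((1/5)/(-2) - 3)**2) + 225) = 1180*((-37 + 36*((1/5)*(-1/2) - 3)**2) + 225) = 1180*((-37 + 36*(-1/10 - 3)**2) + 225) = 1180*((-37 + 36*(-31/10)**2) + 225) = 1180*((-37 + 36*(961/100)) + 225) = 1180*((-37 + 8649/25) + 225) = 1180*(7724/25 + 225) = 1180*(13349/25) = 3150364/5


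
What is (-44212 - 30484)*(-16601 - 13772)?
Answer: 2268741608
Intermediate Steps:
(-44212 - 30484)*(-16601 - 13772) = -74696*(-30373) = 2268741608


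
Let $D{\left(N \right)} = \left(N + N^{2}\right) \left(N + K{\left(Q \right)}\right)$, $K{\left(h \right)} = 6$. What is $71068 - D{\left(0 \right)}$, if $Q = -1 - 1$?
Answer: $71068$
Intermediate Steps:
$Q = -2$ ($Q = -1 - 1 = -2$)
$D{\left(N \right)} = \left(6 + N\right) \left(N + N^{2}\right)$ ($D{\left(N \right)} = \left(N + N^{2}\right) \left(N + 6\right) = \left(N + N^{2}\right) \left(6 + N\right) = \left(6 + N\right) \left(N + N^{2}\right)$)
$71068 - D{\left(0 \right)} = 71068 - 0 \left(6 + 0^{2} + 7 \cdot 0\right) = 71068 - 0 \left(6 + 0 + 0\right) = 71068 - 0 \cdot 6 = 71068 - 0 = 71068 + 0 = 71068$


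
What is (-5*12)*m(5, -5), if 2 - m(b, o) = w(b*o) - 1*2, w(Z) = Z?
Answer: -1740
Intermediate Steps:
m(b, o) = 4 - b*o (m(b, o) = 2 - (b*o - 1*2) = 2 - (b*o - 2) = 2 - (-2 + b*o) = 2 + (2 - b*o) = 4 - b*o)
(-5*12)*m(5, -5) = (-5*12)*(4 - 1*5*(-5)) = -60*(4 + 25) = -60*29 = -1740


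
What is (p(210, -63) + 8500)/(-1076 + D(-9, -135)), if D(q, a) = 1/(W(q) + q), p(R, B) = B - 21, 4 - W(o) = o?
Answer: -33664/4303 ≈ -7.8234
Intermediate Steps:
W(o) = 4 - o
p(R, B) = -21 + B
D(q, a) = 1/4 (D(q, a) = 1/((4 - q) + q) = 1/4)
(p(210, -63) + 8500)/(-1076 + D(-9, -135)) = ((-21 - 63) + 8500)/(-1076 + 1/4) = (-84 + 8500)/(-4303/4) = 8416*(-4/4303) = -33664/4303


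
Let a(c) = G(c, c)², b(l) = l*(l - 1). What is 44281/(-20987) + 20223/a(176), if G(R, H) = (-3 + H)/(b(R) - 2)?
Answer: 402569596428591155/628119923 ≈ 6.4091e+8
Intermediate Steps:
b(l) = l*(-1 + l)
G(R, H) = (-3 + H)/(-2 + R*(-1 + R)) (G(R, H) = (-3 + H)/(R*(-1 + R) - 2) = (-3 + H)/(-2 + R*(-1 + R)))
a(c) = (-3 + c)²/(-2 + c*(-1 + c))² (a(c) = ((-3 + c)/(-2 + c*(-1 + c)))² = (-3 + c)²/(-2 + c*(-1 + c))²)
44281/(-20987) + 20223/a(176) = 44281/(-20987) + 20223/(((-3 + 176)²/(-2 + 176*(-1 + 176))²)) = 44281*(-1/20987) + 20223/((173²/(-2 + 176*175)²)) = -44281/20987 + 20223/((29929/(-2 + 30800)²)) = -44281/20987 + 20223/((29929/30798²)) = -44281/20987 + 20223/((29929*(1/948516804))) = -44281/20987 + 20223/(29929/948516804) = -44281/20987 + 20223*(948516804/29929) = -44281/20987 + 19181855327292/29929 = 402569596428591155/628119923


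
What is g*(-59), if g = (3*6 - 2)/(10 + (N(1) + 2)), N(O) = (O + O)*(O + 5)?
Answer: -118/3 ≈ -39.333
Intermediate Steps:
N(O) = 2*O*(5 + O) (N(O) = (2*O)*(5 + O) = 2*O*(5 + O))
g = ⅔ (g = (3*6 - 2)/(10 + (2*1*(5 + 1) + 2)) = (18 - 2)/(10 + (2*1*6 + 2)) = 16/(10 + (12 + 2)) = 16/(10 + 14) = 16/24 = 16*(1/24) = ⅔ ≈ 0.66667)
g*(-59) = (⅔)*(-59) = -118/3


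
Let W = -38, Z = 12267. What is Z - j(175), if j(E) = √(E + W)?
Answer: 12267 - √137 ≈ 12255.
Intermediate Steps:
j(E) = √(-38 + E) (j(E) = √(E - 38) = √(-38 + E))
Z - j(175) = 12267 - √(-38 + 175) = 12267 - √137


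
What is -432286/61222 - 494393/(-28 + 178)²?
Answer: -19997081623/688747500 ≈ -29.034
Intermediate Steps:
-432286/61222 - 494393/(-28 + 178)² = -432286*1/61222 - 494393/(150²) = -216143/30611 - 494393/22500 = -19997081623/688747500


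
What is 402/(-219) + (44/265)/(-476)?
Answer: -4226493/2302055 ≈ -1.8360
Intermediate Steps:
402/(-219) + (44/265)/(-476) = 402*(-1/219) + (44*(1/265))*(-1/476) = -134/73 + (44/265)*(-1/476) = -134/73 - 11/31535 = -4226493/2302055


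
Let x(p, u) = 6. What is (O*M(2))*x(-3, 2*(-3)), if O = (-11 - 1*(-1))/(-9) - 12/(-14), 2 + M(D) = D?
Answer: 0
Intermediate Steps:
M(D) = -2 + D
O = 124/63 (O = (-11 + 1)*(-⅑) - 12*(-1/14) = -10*(-⅑) + 6/7 = 10/9 + 6/7 = 124/63 ≈ 1.9683)
(O*M(2))*x(-3, 2*(-3)) = (124*(-2 + 2)/63)*6 = ((124/63)*0)*6 = 0*6 = 0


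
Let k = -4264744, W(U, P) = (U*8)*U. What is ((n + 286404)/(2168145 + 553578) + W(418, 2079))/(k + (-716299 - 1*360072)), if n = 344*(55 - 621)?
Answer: -3804402727316/14537035541145 ≈ -0.26170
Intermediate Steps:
W(U, P) = 8*U**2 (W(U, P) = (8*U)*U = 8*U**2)
n = -194704 (n = 344*(-566) = -194704)
((n + 286404)/(2168145 + 553578) + W(418, 2079))/(k + (-716299 - 1*360072)) = ((-194704 + 286404)/(2168145 + 553578) + 8*418**2)/(-4264744 + (-716299 - 1*360072)) = (91700/2721723 + 8*174724)/(-4264744 + (-716299 - 360072)) = (91700*(1/2721723) + 1397792)/(-4264744 - 1076371) = (91700/2721723 + 1397792)/(-5341115) = (3804402727316/2721723)*(-1/5341115) = -3804402727316/14537035541145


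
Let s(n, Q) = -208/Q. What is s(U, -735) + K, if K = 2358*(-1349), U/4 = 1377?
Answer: -2337992162/735 ≈ -3.1809e+6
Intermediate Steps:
U = 5508 (U = 4*1377 = 5508)
s(n, Q) = -208/Q
K = -3180942
s(U, -735) + K = -208/(-735) - 3180942 = -208*(-1/735) - 3180942 = 208/735 - 3180942 = -2337992162/735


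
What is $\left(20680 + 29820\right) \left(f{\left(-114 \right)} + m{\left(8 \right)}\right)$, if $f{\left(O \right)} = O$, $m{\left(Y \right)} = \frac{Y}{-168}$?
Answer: $- \frac{120947500}{21} \approx -5.7594 \cdot 10^{6}$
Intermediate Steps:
$m{\left(Y \right)} = - \frac{Y}{168}$ ($m{\left(Y \right)} = Y \left(- \frac{1}{168}\right) = - \frac{Y}{168}$)
$\left(20680 + 29820\right) \left(f{\left(-114 \right)} + m{\left(8 \right)}\right) = \left(20680 + 29820\right) \left(-114 - \frac{1}{21}\right) = 50500 \left(-114 - \frac{1}{21}\right) = 50500 \left(- \frac{2395}{21}\right) = - \frac{120947500}{21}$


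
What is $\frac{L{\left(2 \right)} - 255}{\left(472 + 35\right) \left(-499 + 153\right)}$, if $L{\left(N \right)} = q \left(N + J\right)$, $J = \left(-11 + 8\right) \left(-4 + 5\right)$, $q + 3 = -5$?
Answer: $\frac{19}{13494} \approx 0.001408$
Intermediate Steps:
$q = -8$ ($q = -3 - 5 = -8$)
$J = -3$ ($J = \left(-3\right) 1 = -3$)
$L{\left(N \right)} = 24 - 8 N$ ($L{\left(N \right)} = - 8 \left(N - 3\right) = - 8 \left(-3 + N\right) = 24 - 8 N$)
$\frac{L{\left(2 \right)} - 255}{\left(472 + 35\right) \left(-499 + 153\right)} = \frac{\left(24 - 16\right) - 255}{\left(472 + 35\right) \left(-499 + 153\right)} = \frac{\left(24 - 16\right) - 255}{507 \left(-346\right)} = \frac{8 - 255}{-175422} = \left(-247\right) \left(- \frac{1}{175422}\right) = \frac{19}{13494}$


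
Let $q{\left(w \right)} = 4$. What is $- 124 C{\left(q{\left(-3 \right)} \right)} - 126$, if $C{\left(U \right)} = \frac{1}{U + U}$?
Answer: $- \frac{283}{2} \approx -141.5$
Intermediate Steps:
$C{\left(U \right)} = \frac{1}{2 U}$
$- 124 C{\left(q{\left(-3 \right)} \right)} - 126 = - 124 \frac{1}{2 \cdot 4} - 126 = - 124 \cdot \frac{1}{2} \cdot \frac{1}{4} - 126 = \left(-124\right) \frac{1}{8} - 126 = - \frac{31}{2} - 126 = - \frac{283}{2}$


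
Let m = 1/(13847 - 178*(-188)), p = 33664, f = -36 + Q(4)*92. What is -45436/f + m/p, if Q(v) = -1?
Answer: 565350742749/1592677504 ≈ 354.97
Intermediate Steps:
f = -128 (f = -36 - 1*92 = -36 - 92 = -128)
m = 1/47311 (m = 1/(13847 + 33464) = 1/47311 ≈ 2.1137e-5)
-45436/f + m/p = -45436/(-128) + (1/47311)/33664 = -45436*(-1/128) + (1/47311)*(1/33664) = 11359/32 + 1/1592677504 = 565350742749/1592677504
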